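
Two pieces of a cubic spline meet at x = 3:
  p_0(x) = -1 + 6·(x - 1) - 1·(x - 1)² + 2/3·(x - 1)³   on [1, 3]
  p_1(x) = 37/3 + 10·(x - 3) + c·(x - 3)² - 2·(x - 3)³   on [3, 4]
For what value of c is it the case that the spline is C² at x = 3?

3

p_0''(x) = -2 + 4·(x - 1), so p_0''(3) = 6. On the right, p_1''(3) = 2c, so c = 3.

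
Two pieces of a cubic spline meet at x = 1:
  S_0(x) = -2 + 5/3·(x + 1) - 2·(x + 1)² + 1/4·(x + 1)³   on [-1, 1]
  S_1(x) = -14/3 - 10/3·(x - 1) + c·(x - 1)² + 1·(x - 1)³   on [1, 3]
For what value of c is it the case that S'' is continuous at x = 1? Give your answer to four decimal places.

S_0''(x) = -4 + 3/2·(x + 1), so S_0''(1) = -1. On the right, S_1''(1) = 2c, so c = -1/2.

-0.5000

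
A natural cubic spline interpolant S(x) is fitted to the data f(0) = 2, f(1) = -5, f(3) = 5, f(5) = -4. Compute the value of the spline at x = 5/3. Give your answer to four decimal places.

-3.3569

Write M_i for S''(x_i). With h_i = 1, 2, 2 and divided differences Δ_i = -7, 5, -9/2, the continuity of S' gives the tridiagonal system
  1·M_0 + 6·M_1 + 2·M_2 = 6(Δ_1 - Δ_0) = 72
  2·M_1 + 8·M_2 + 2·M_3 = 6(Δ_2 - Δ_1) = -57
Natural end conditions: M_0 = M_3 = 0.
Hence M_0 = 0, M_1 = 345/22, M_2 = -243/22, M_3 = 0.
On [1, 3], S(x) = -5 - 39/22·(x - 1) + 345/44·(x - 1)² - 49/22·(x - 1)³.
With (x - 1) = 2/3: S(5/3) = -997/297.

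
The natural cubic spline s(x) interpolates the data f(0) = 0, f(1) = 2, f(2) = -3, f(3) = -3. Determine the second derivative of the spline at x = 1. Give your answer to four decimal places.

-13.2000

With m_i denoting the second derivative at x_i, h_i = 1, 1, 1, and Δ_i = (y_(i+1) − y_i)/h_i = 2, -5, 0:
  1·m_0 + 4·m_1 + 1·m_2 = 6(Δ_1 - Δ_0) = -42
  1·m_1 + 4·m_2 + 1·m_3 = 6(Δ_2 - Δ_1) = 30
Natural end conditions: m_0 = m_3 = 0.
Forward elimination and back-substitution give m_0 = 0, m_1 = -66/5, m_2 = 54/5, m_3 = 0.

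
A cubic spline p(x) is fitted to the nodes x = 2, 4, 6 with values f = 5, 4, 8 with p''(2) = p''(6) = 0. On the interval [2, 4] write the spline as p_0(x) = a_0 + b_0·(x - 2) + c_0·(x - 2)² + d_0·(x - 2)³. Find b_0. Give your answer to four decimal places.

With m_i denoting the second derivative at x_i, h_i = 2, 2, and Δ_i = (y_(i+1) − y_i)/h_i = -1/2, 2:
  2·m_0 + 8·m_1 + 2·m_2 = 6(Δ_1 - Δ_0) = 15
Natural end conditions: m_0 = m_2 = 0.
Solving: m_0 = 0, m_1 = 15/8, m_2 = 0.
On [2, 4], with p_0(x) = a_0 + b_0·(x - 2) + c_0·(x - 2)² + d_0·(x - 2)³: c_0 = m_0/2 = 0, d_0 = (m_1 - m_0)/(6h_0) = 5/32, b_0 = Δ_0 - h_0(2m_0 + m_1)/6 = -9/8.

-1.1250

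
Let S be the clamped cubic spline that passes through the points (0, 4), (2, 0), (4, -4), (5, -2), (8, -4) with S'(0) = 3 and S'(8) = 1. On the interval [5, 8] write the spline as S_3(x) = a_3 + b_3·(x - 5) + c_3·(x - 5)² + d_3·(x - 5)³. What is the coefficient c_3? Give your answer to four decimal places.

Let M_i = S''(x_i). Step sizes h_i = 2, 2, 1, 3; slopes of the chords Δ_i = (y_(i+1) - y_i)/h_i = -2, -2, 2, -2/3.
  2·M_0 + 8·M_1 + 2·M_2 = 6(Δ_1 - Δ_0) = 0
  2·M_1 + 6·M_2 + 1·M_3 = 6(Δ_2 - Δ_1) = 24
  1·M_2 + 8·M_3 + 3·M_4 = 6(Δ_3 - Δ_2) = -16
Clamped end conditions give two more equations: 2h_0·M_0 + h_0·M_1 = 6(Δ_0 - S'(0)) = -30 and h_3·M_3 + 2h_3·M_4 = 6(S'(8) - Δ_3) = 10.
Solving the tridiagonal system: M_0 = -159/20, M_1 = 9/10, M_2 = 87/20, M_3 = -39/10, M_4 = 217/60.
On [5, 8], with S_3(x) = a_3 + b_3·(x - 5) + c_3·(x - 5)² + d_3·(x - 5)³: c_3 = M_3/2 = -39/20, d_3 = (M_4 - M_3)/(6h_3) = 451/1080, b_3 = Δ_3 - h_3(2M_3 + M_4)/6 = 57/40.

-1.9500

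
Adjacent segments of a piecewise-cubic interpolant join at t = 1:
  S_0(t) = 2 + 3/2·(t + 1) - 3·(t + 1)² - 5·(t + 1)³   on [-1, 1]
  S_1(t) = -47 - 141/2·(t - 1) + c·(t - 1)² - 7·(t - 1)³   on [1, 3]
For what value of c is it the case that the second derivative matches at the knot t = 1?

S_0''(t) = -6 - 30·(t + 1), so S_0''(1) = -66. On the right, S_1''(1) = 2c, so c = -33.

-33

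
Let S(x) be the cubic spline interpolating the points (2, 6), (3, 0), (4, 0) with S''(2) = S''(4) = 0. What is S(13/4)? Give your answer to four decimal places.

With m_i denoting the second derivative at x_i, h_i = 1, 1, and Δ_i = (y_(i+1) − y_i)/h_i = -6, 0:
  1·m_0 + 4·m_1 + 1·m_2 = 6(Δ_1 - Δ_0) = 36
Natural end conditions: m_0 = m_2 = 0.
Solving: m_0 = 0, m_1 = 9, m_2 = 0.
On [3, 4], S(x) = 0 - 3·(x - 3) + 9/2·(x - 3)² - 3/2·(x - 3)³.
With (x - 3) = 1/4: S(13/4) = -63/128.

-0.4922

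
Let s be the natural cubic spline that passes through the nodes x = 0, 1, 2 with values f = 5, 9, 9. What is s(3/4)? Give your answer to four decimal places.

8.3281

With m_i denoting the second derivative at x_i, h_i = 1, 1, and Δ_i = (y_(i+1) − y_i)/h_i = 4, 0:
  1·m_0 + 4·m_1 + 1·m_2 = 6(Δ_1 - Δ_0) = -24
Natural end conditions: m_0 = m_2 = 0.
Solving: m_0 = 0, m_1 = -6, m_2 = 0.
On [0, 1], s(x) = 5 + 5·x + 0·x² - 1·x³.
With x = 3/4: s(3/4) = 533/64.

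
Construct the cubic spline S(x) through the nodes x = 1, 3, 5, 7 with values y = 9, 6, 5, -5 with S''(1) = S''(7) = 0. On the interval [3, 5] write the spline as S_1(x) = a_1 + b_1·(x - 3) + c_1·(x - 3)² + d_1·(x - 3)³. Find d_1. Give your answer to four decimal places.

Put M_i = S'' at the i-th knot. Here h = (2, 2, 2) and Δ = (-3/2, -1/2, -5), so the interior equations h_(i-1)·M_(i-1) + 2(h_(i-1)+h_i)·M_i + h_i·M_(i+1) = 6(Δ_i − Δ_(i-1)) read
  2·M_0 + 8·M_1 + 2·M_2 = 6(Δ_1 - Δ_0) = 6
  2·M_1 + 8·M_2 + 2·M_3 = 6(Δ_2 - Δ_1) = -27
Natural end conditions: M_0 = M_3 = 0.
Solving the tridiagonal system: M_0 = 0, M_1 = 17/10, M_2 = -19/5, M_3 = 0.
On [3, 5], with S_1(x) = a_1 + b_1·(x - 3) + c_1·(x - 3)² + d_1·(x - 3)³: c_1 = M_1/2 = 17/20, d_1 = (M_2 - M_1)/(6h_1) = -11/24, b_1 = Δ_1 - h_1(2M_1 + M_2)/6 = -11/30.

-0.4583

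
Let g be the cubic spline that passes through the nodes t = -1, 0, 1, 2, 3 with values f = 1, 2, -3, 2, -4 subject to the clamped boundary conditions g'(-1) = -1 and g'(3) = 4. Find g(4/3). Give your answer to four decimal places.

-1.3598

Write M_i for g''(x_i). With h_i = 1, 1, 1, 1 and divided differences Δ_i = 1, -5, 5, -6, the continuity of g' gives the tridiagonal system
  1·M_0 + 4·M_1 + 1·M_2 = 6(Δ_1 - Δ_0) = -36
  1·M_1 + 4·M_2 + 1·M_3 = 6(Δ_2 - Δ_1) = 60
  1·M_2 + 4·M_3 + 1·M_4 = 6(Δ_3 - Δ_2) = -66
Clamped end conditions give two more equations: 2h_0·M_0 + h_0·M_1 = 6(Δ_0 - g'(-1)) = 12 and h_3·M_3 + 2h_3·M_4 = 6(g'(3) - Δ_3) = 60.
Hence M_0 = 113/7, M_1 = -142/7, M_2 = 29, M_3 = -250/7, M_4 = 335/7.
On [1, 2], g(t) = -3 + 9/7·(t - 1) + 29/2·(t - 1)² - 151/14·(t - 1)³.
With (t - 1) = 1/3: g(4/3) = -257/189.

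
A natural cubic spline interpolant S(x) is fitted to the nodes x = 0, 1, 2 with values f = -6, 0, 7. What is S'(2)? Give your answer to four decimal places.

Put M_i = S'' at the i-th knot. Here h = (1, 1) and Δ = (6, 7), so the interior equations h_(i-1)·M_(i-1) + 2(h_(i-1)+h_i)·M_i + h_i·M_(i+1) = 6(Δ_i − Δ_(i-1)) read
  1·M_0 + 4·M_1 + 1·M_2 = 6(Δ_1 - Δ_0) = 6
Natural end conditions: M_0 = M_2 = 0.
Hence M_0 = 0, M_1 = 3/2, M_2 = 0.
On [1, 2], S'(x) = b_1 + 2c_1·(x - 1) + 3d_1·(x - 1)² with b_1 = Δ_1 - h_1(2M_1 + M_2)/6 = 13/2, c_1 = M_1/2 = 3/4, d_1 = (M_2 - M_1)/(6h_1) = -1/4. So S'(2) = 29/4.

7.2500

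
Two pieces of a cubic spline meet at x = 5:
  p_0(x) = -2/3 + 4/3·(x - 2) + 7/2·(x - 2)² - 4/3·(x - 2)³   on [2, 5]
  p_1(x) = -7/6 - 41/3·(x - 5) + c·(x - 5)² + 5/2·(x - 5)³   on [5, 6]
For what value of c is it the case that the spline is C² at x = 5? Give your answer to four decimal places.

p_0''(x) = 7 - 8·(x - 2), so p_0''(5) = -17. On the right, p_1''(5) = 2c, so c = -17/2.

-8.5000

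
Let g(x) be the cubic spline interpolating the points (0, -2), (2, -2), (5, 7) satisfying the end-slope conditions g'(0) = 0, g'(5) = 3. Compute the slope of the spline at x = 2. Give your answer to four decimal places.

1.2000

Let σ_i = g''(x_i). Step sizes h_i = 2, 3; slopes of the chords Δ_i = (y_(i+1) - y_i)/h_i = 0, 3.
  2·σ_0 + 10·σ_1 + 3·σ_2 = 6(Δ_1 - Δ_0) = 18
Clamped end conditions give two more equations: 2h_0·σ_0 + h_0·σ_1 = 6(Δ_0 - g'(0)) = 0 and h_1·σ_1 + 2h_1·σ_2 = 6(g'(5) - Δ_1) = 0.
Forward elimination and back-substitution give σ_0 = -6/5, σ_1 = 12/5, σ_2 = -6/5.
On [2, 5], g'(x) = b_1 + 2c_1·(x - 2) + 3d_1·(x - 2)² with b_1 = Δ_1 - h_1(2σ_1 + σ_2)/6 = 6/5, c_1 = σ_1/2 = 6/5, d_1 = (σ_2 - σ_1)/(6h_1) = -1/5. So g'(2) = 6/5.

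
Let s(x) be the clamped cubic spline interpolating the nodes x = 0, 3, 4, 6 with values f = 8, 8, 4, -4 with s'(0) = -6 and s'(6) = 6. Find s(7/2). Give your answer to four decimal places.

Put m_i = s'' at the i-th knot. Here h = (3, 1, 2) and Δ = (0, -4, -4), so the interior equations h_(i-1)·m_(i-1) + 2(h_(i-1)+h_i)·m_i + h_i·m_(i+1) = 6(Δ_i − Δ_(i-1)) read
  3·m_0 + 8·m_1 + 1·m_2 = 6(Δ_1 - Δ_0) = -24
  1·m_1 + 6·m_2 + 2·m_3 = 6(Δ_2 - Δ_1) = 0
Clamped end conditions give two more equations: 2h_0·m_0 + h_0·m_1 = 6(Δ_0 - s'(0)) = 36 and h_2·m_2 + 2h_2·m_3 = 6(s'(6) - Δ_2) = 60.
Hence m_0 = 62/7, m_1 = -40/7, m_2 = -34/7, m_3 = 122/7.
On [3, 4], s(x) = 8 - 9/7·(x - 3) - 20/7·(x - 3)² + 1/7·(x - 3)³.
With (x - 3) = 1/2: s(7/2) = 373/56.

6.6607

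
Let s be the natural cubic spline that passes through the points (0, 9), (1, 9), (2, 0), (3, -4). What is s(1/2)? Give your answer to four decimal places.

Write M_i for s''(x_i). With h_i = 1, 1, 1 and divided differences Δ_i = 0, -9, -4, the continuity of s' gives the tridiagonal system
  1·M_0 + 4·M_1 + 1·M_2 = 6(Δ_1 - Δ_0) = -54
  1·M_1 + 4·M_2 + 1·M_3 = 6(Δ_2 - Δ_1) = 30
Natural end conditions: M_0 = M_3 = 0.
Hence M_0 = 0, M_1 = -82/5, M_2 = 58/5, M_3 = 0.
On [0, 1], s(x) = 9 + 41/15·x + 0·x² - 41/15·x³.
With x = 1/2: s(1/2) = 401/40.

10.0250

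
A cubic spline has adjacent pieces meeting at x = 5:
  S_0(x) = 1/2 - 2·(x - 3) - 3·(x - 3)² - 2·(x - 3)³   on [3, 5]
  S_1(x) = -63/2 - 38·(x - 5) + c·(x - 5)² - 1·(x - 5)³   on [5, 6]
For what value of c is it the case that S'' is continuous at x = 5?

-15

S_0''(x) = -6 - 12·(x - 3), so S_0''(5) = -30. On the right, S_1''(5) = 2c, so c = -15.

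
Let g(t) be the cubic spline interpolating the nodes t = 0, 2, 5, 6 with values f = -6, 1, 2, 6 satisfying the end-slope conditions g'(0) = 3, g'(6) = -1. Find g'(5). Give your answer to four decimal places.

4.8141

Let M_i = g''(x_i). Step sizes h_i = 2, 3, 1; slopes of the chords Δ_i = (y_(i+1) - y_i)/h_i = 7/2, 1/3, 4.
  2·M_0 + 10·M_1 + 3·M_2 = 6(Δ_1 - Δ_0) = -19
  3·M_1 + 8·M_2 + 1·M_3 = 6(Δ_2 - Δ_1) = 22
Clamped end conditions give two more equations: 2h_0·M_0 + h_0·M_1 = 6(Δ_0 - g'(0)) = 3 and h_2·M_2 + 2h_2·M_3 = 6(g'(6) - Δ_2) = -30.
Solving: M_0 = 235/78, M_1 = -353/78, M_2 = 263/39, M_3 = -1433/78.
On [5, 6], g'(t) = b_2 + 2c_2·(t - 5) + 3d_2·(t - 5)² with b_2 = Δ_2 - h_2(2M_2 + M_3)/6 = 751/156, c_2 = M_2/2 = 263/78, d_2 = (M_3 - M_2)/(6h_2) = -653/156. So g'(5) = 751/156.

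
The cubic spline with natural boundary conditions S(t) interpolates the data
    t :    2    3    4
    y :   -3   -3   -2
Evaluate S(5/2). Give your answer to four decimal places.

-3.0938

Write m_i for S''(x_i). With h_i = 1, 1 and divided differences Δ_i = 0, 1, the continuity of S' gives the tridiagonal system
  1·m_0 + 4·m_1 + 1·m_2 = 6(Δ_1 - Δ_0) = 6
Natural end conditions: m_0 = m_2 = 0.
Solving: m_0 = 0, m_1 = 3/2, m_2 = 0.
On [2, 3], S(t) = -3 - 1/4·(t - 2) + 0·(t - 2)² + 1/4·(t - 2)³.
With (t - 2) = 1/2: S(5/2) = -99/32.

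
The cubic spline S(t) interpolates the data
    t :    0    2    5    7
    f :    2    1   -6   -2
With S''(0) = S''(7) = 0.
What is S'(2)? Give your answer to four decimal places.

-1.8773

Write M_i for S''(x_i). With h_i = 2, 3, 2 and divided differences Δ_i = -1/2, -7/3, 2, the continuity of S' gives the tridiagonal system
  2·M_0 + 10·M_1 + 3·M_2 = 6(Δ_1 - Δ_0) = -11
  3·M_1 + 10·M_2 + 2·M_3 = 6(Δ_2 - Δ_1) = 26
Natural end conditions: M_0 = M_3 = 0.
Solving: M_0 = 0, M_1 = -188/91, M_2 = 293/91, M_3 = 0.
On [2, 5], S'(t) = b_1 + 2c_1·(t - 2) + 3d_1·(t - 2)² with b_1 = Δ_1 - h_1(2M_1 + M_2)/6 = -1025/546, c_1 = M_1/2 = -94/91, d_1 = (M_2 - M_1)/(6h_1) = 37/126. So S'(2) = -1025/546.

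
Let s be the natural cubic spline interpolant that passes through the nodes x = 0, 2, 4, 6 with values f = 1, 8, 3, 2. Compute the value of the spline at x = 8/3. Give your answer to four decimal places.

7.0642

Put M_i = s'' at the i-th knot. Here h = (2, 2, 2) and Δ = (7/2, -5/2, -1/2), so the interior equations h_(i-1)·M_(i-1) + 2(h_(i-1)+h_i)·M_i + h_i·M_(i+1) = 6(Δ_i − Δ_(i-1)) read
  2·M_0 + 8·M_1 + 2·M_2 = 6(Δ_1 - Δ_0) = -36
  2·M_1 + 8·M_2 + 2·M_3 = 6(Δ_2 - Δ_1) = 12
Natural end conditions: M_0 = M_3 = 0.
Solving: M_0 = 0, M_1 = -26/5, M_2 = 14/5, M_3 = 0.
On [2, 4], s(x) = 8 + 1/30·(x - 2) - 13/5·(x - 2)² + 2/3·(x - 2)³.
With (x - 2) = 2/3: s(8/3) = 2861/405.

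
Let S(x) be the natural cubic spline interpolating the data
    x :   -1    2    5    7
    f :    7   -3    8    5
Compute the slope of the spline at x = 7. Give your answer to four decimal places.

-2.9955

Write m_i for S''(x_i). With h_i = 3, 3, 2 and divided differences Δ_i = -10/3, 11/3, -3/2, the continuity of S' gives the tridiagonal system
  3·m_0 + 12·m_1 + 3·m_2 = 6(Δ_1 - Δ_0) = 42
  3·m_1 + 10·m_2 + 2·m_3 = 6(Δ_2 - Δ_1) = -31
Natural end conditions: m_0 = m_3 = 0.
Forward elimination and back-substitution give m_0 = 0, m_1 = 171/37, m_2 = -166/37, m_3 = 0.
On [5, 7], S'(x) = b_2 + 2c_2·(x - 5) + 3d_2·(x - 5)² with b_2 = Δ_2 - h_2(2m_2 + m_3)/6 = 331/222, c_2 = m_2/2 = -83/37, d_2 = (m_3 - m_2)/(6h_2) = 83/222. So S'(7) = -665/222.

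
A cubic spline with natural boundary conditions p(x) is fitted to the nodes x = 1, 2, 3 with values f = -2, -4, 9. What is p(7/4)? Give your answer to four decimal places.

With M_i denoting the second derivative at x_i, h_i = 1, 1, and Δ_i = (y_(i+1) − y_i)/h_i = -2, 13:
  1·M_0 + 4·M_1 + 1·M_2 = 6(Δ_1 - Δ_0) = 90
Natural end conditions: M_0 = M_2 = 0.
Solving: M_0 = 0, M_1 = 45/2, M_2 = 0.
On [1, 2], p(x) = -2 - 23/4·(x - 1) + 0·(x - 1)² + 15/4·(x - 1)³.
With (x - 1) = 3/4: p(7/4) = -1211/256.

-4.7305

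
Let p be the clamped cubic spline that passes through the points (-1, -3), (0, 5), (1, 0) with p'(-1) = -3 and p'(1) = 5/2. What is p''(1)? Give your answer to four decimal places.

With M_i denoting the second derivative at x_i, h_i = 1, 1, and Δ_i = (y_(i+1) − y_i)/h_i = 8, -5:
  1·M_0 + 4·M_1 + 1·M_2 = 6(Δ_1 - Δ_0) = -78
Clamped end conditions give two more equations: 2h_0·M_0 + h_0·M_1 = 6(Δ_0 - p'(-1)) = 66 and h_1·M_1 + 2h_1·M_2 = 6(p'(1) - Δ_1) = 45.
Forward elimination and back-substitution give M_0 = 221/4, M_1 = -89/2, M_2 = 179/4.

44.7500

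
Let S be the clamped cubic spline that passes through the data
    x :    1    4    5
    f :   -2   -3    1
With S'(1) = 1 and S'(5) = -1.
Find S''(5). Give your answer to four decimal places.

-18.7500

Write M_i for S''(x_i). With h_i = 3, 1 and divided differences Δ_i = -1/3, 4, the continuity of S' gives the tridiagonal system
  3·M_0 + 8·M_1 + 1·M_2 = 6(Δ_1 - Δ_0) = 26
Clamped end conditions give two more equations: 2h_0·M_0 + h_0·M_1 = 6(Δ_0 - S'(1)) = -8 and h_1·M_1 + 2h_1·M_2 = 6(S'(5) - Δ_1) = -30.
Forward elimination and back-substitution give M_0 = -61/12, M_1 = 15/2, M_2 = -75/4.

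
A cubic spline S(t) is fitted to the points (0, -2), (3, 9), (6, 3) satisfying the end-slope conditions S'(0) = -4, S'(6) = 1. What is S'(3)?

2

Let M_i = S''(x_i). Step sizes h_i = 3, 3; slopes of the chords Δ_i = (y_(i+1) - y_i)/h_i = 11/3, -2.
  3·M_0 + 12·M_1 + 3·M_2 = 6(Δ_1 - Δ_0) = -34
Clamped end conditions give two more equations: 2h_0·M_0 + h_0·M_1 = 6(Δ_0 - S'(0)) = 46 and h_1·M_1 + 2h_1·M_2 = 6(S'(6) - Δ_1) = 18.
Forward elimination and back-substitution give M_0 = 34/3, M_1 = -22/3, M_2 = 20/3.
On [3, 6], S'(t) = b_1 + 2c_1·(t - 3) + 3d_1·(t - 3)² with b_1 = Δ_1 - h_1(2M_1 + M_2)/6 = 2, c_1 = M_1/2 = -11/3, d_1 = (M_2 - M_1)/(6h_1) = 7/9. So S'(3) = 2.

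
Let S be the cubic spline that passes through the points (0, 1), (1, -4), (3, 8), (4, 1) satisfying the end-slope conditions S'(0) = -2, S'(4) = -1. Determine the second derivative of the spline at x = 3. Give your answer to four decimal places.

Put σ_i = S'' at the i-th knot. Here h = (1, 2, 1) and Δ = (-5, 6, -7), so the interior equations h_(i-1)·σ_(i-1) + 2(h_(i-1)+h_i)·σ_i + h_i·σ_(i+1) = 6(Δ_i − Δ_(i-1)) read
  1·σ_0 + 6·σ_1 + 2·σ_2 = 6(Δ_1 - Δ_0) = 66
  2·σ_1 + 6·σ_2 + 1·σ_3 = 6(Δ_2 - Δ_1) = -78
Clamped end conditions give two more equations: 2h_0·σ_0 + h_0·σ_1 = 6(Δ_0 - S'(0)) = -18 and h_2·σ_2 + 2h_2·σ_3 = 6(S'(4) - Δ_2) = 36.
Solving: σ_0 = -718/35, σ_1 = 806/35, σ_2 = -904/35, σ_3 = 1082/35.

-25.8286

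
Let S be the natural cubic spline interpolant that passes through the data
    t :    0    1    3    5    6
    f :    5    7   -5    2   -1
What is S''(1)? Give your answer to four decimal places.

Write M_i for S''(x_i). With h_i = 1, 2, 2, 1 and divided differences Δ_i = 2, -6, 7/2, -3, the continuity of S' gives the tridiagonal system
  1·M_0 + 6·M_1 + 2·M_2 = 6(Δ_1 - Δ_0) = -48
  2·M_1 + 8·M_2 + 2·M_3 = 6(Δ_2 - Δ_1) = 57
  2·M_2 + 6·M_3 + 1·M_4 = 6(Δ_3 - Δ_2) = -39
Natural end conditions: M_0 = M_4 = 0.
Hence M_0 = 0, M_1 = -123/10, M_2 = 129/10, M_3 = -54/5, M_4 = 0.

-12.3000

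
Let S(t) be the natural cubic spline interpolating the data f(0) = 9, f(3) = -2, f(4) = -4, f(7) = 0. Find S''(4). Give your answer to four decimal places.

2.3810

Let m_i = S''(x_i). Step sizes h_i = 3, 1, 3; slopes of the chords Δ_i = (y_(i+1) - y_i)/h_i = -11/3, -2, 4/3.
  3·m_0 + 8·m_1 + 1·m_2 = 6(Δ_1 - Δ_0) = 10
  1·m_1 + 8·m_2 + 3·m_3 = 6(Δ_2 - Δ_1) = 20
Natural end conditions: m_0 = m_3 = 0.
Solving: m_0 = 0, m_1 = 20/21, m_2 = 50/21, m_3 = 0.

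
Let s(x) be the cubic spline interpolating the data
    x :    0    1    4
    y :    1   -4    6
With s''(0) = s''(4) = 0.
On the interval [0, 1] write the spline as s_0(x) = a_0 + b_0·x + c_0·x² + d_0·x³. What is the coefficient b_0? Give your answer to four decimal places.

Let σ_i = s''(x_i). Step sizes h_i = 1, 3; slopes of the chords Δ_i = (y_(i+1) - y_i)/h_i = -5, 10/3.
  1·σ_0 + 8·σ_1 + 3·σ_2 = 6(Δ_1 - Δ_0) = 50
Natural end conditions: σ_0 = σ_2 = 0.
Hence σ_0 = 0, σ_1 = 25/4, σ_2 = 0.
On [0, 1], with s_0(x) = a_0 + b_0·x + c_0·x² + d_0·x³: c_0 = σ_0/2 = 0, d_0 = (σ_1 - σ_0)/(6h_0) = 25/24, b_0 = Δ_0 - h_0(2σ_0 + σ_1)/6 = -145/24.

-6.0417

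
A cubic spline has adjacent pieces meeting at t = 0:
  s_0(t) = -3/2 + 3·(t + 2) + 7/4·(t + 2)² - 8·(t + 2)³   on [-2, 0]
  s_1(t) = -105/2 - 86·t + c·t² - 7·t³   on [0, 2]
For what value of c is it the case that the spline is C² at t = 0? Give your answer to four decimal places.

s_0''(t) = 7/2 - 48·(t + 2), so s_0''(0) = -185/2. On the right, s_1''(0) = 2c, so c = -185/4.

-46.2500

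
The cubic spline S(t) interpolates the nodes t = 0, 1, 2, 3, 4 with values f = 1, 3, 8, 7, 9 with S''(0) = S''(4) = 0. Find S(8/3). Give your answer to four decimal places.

Put M_i = S'' at the i-th knot. Here h = (1, 1, 1, 1) and Δ = (2, 5, -1, 2), so the interior equations h_(i-1)·M_(i-1) + 2(h_(i-1)+h_i)·M_i + h_i·M_(i+1) = 6(Δ_i − Δ_(i-1)) read
  1·M_0 + 4·M_1 + 1·M_2 = 6(Δ_1 - Δ_0) = 18
  1·M_1 + 4·M_2 + 1·M_3 = 6(Δ_2 - Δ_1) = -36
  1·M_2 + 4·M_3 + 1·M_4 = 6(Δ_3 - Δ_2) = 18
Natural end conditions: M_0 = M_4 = 0.
Solving: M_0 = 0, M_1 = 54/7, M_2 = -90/7, M_3 = 54/7, M_4 = 0.
On [2, 3], S(t) = 8 + 2·(t - 2) - 45/7·(t - 2)² + 24/7·(t - 2)³.
With (t - 2) = 2/3: S(8/3) = 472/63.

7.4921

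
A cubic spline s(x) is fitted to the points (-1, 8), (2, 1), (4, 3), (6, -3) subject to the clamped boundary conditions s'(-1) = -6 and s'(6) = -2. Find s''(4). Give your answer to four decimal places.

-4.4595

Let M_i = s''(x_i). Step sizes h_i = 3, 2, 2; slopes of the chords Δ_i = (y_(i+1) - y_i)/h_i = -7/3, 1, -3.
  3·M_0 + 10·M_1 + 2·M_2 = 6(Δ_1 - Δ_0) = 20
  2·M_1 + 8·M_2 + 2·M_3 = 6(Δ_2 - Δ_1) = -24
Clamped end conditions give two more equations: 2h_0·M_0 + h_0·M_1 = 6(Δ_0 - s'(-1)) = 22 and h_2·M_2 + 2h_2·M_3 = 6(s'(6) - Δ_2) = 6.
Hence M_0 = 290/111, M_1 = 78/37, M_2 = -165/37, M_3 = 138/37.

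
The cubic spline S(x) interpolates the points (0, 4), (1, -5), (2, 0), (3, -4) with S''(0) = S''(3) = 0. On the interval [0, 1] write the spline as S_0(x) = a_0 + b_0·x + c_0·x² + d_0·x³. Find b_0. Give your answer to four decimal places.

-13.3333

With m_i denoting the second derivative at x_i, h_i = 1, 1, 1, and Δ_i = (y_(i+1) − y_i)/h_i = -9, 5, -4:
  1·m_0 + 4·m_1 + 1·m_2 = 6(Δ_1 - Δ_0) = 84
  1·m_1 + 4·m_2 + 1·m_3 = 6(Δ_2 - Δ_1) = -54
Natural end conditions: m_0 = m_3 = 0.
Solving: m_0 = 0, m_1 = 26, m_2 = -20, m_3 = 0.
On [0, 1], with S_0(x) = a_0 + b_0·x + c_0·x² + d_0·x³: c_0 = m_0/2 = 0, d_0 = (m_1 - m_0)/(6h_0) = 13/3, b_0 = Δ_0 - h_0(2m_0 + m_1)/6 = -40/3.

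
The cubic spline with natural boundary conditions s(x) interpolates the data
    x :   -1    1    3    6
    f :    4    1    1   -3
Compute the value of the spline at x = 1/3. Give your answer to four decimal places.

1.6556

Write M_i for s''(x_i). With h_i = 2, 2, 3 and divided differences Δ_i = -3/2, 0, -4/3, the continuity of s' gives the tridiagonal system
  2·M_0 + 8·M_1 + 2·M_2 = 6(Δ_1 - Δ_0) = 9
  2·M_1 + 10·M_2 + 3·M_3 = 6(Δ_2 - Δ_1) = -8
Natural end conditions: M_0 = M_3 = 0.
Forward elimination and back-substitution give M_0 = 0, M_1 = 53/38, M_2 = -41/38, M_3 = 0.
On [-1, 1], s(x) = 4 - 112/57·(x + 1) + 0·(x + 1)² + 53/456·(x + 1)³.
With (x + 1) = 4/3: s(1/3) = 2548/1539.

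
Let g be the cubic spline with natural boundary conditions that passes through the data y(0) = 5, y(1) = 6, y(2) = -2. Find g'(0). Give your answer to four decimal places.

Put M_i = g'' at the i-th knot. Here h = (1, 1) and Δ = (1, -8), so the interior equations h_(i-1)·M_(i-1) + 2(h_(i-1)+h_i)·M_i + h_i·M_(i+1) = 6(Δ_i − Δ_(i-1)) read
  1·M_0 + 4·M_1 + 1·M_2 = 6(Δ_1 - Δ_0) = -54
Natural end conditions: M_0 = M_2 = 0.
Solving the tridiagonal system: M_0 = 0, M_1 = -27/2, M_2 = 0.
On [0, 1], g'(x) = b_0 + 2c_0·x + 3d_0·x² with b_0 = Δ_0 - h_0(2M_0 + M_1)/6 = 13/4, c_0 = M_0/2 = 0, d_0 = (M_1 - M_0)/(6h_0) = -9/4. So g'(0) = 13/4.

3.2500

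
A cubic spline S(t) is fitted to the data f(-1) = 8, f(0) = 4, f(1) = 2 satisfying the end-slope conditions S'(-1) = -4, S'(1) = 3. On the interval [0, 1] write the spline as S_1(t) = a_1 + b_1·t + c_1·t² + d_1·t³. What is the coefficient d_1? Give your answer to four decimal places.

Write σ_i for S''(x_i). With h_i = 1, 1 and divided differences Δ_i = -4, -2, the continuity of S' gives the tridiagonal system
  1·σ_0 + 4·σ_1 + 1·σ_2 = 6(Δ_1 - Δ_0) = 12
Clamped end conditions give two more equations: 2h_0·σ_0 + h_0·σ_1 = 6(Δ_0 - S'(-1)) = 0 and h_1·σ_1 + 2h_1·σ_2 = 6(S'(1) - Δ_1) = 30.
Hence σ_0 = 1/2, σ_1 = -1, σ_2 = 31/2.
On [0, 1], with S_1(t) = a_1 + b_1·t + c_1·t² + d_1·t³: c_1 = σ_1/2 = -1/2, d_1 = (σ_2 - σ_1)/(6h_1) = 11/4, b_1 = Δ_1 - h_1(2σ_1 + σ_2)/6 = -17/4.

2.7500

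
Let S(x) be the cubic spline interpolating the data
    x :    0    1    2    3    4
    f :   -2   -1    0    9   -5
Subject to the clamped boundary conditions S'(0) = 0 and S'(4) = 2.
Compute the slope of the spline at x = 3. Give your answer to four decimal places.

-6.5893

Let M_i = S''(x_i). Step sizes h_i = 1, 1, 1, 1; slopes of the chords Δ_i = (y_(i+1) - y_i)/h_i = 1, 1, 9, -14.
  1·M_0 + 4·M_1 + 1·M_2 = 6(Δ_1 - Δ_0) = 0
  1·M_1 + 4·M_2 + 1·M_3 = 6(Δ_2 - Δ_1) = 48
  1·M_2 + 4·M_3 + 1·M_4 = 6(Δ_3 - Δ_2) = -138
Clamped end conditions give two more equations: 2h_0·M_0 + h_0·M_1 = 6(Δ_0 - S'(0)) = 6 and h_3·M_3 + 2h_3·M_4 = 6(S'(4) - Δ_3) = 96.
Hence M_0 = 215/28, M_1 = -131/14, M_2 = 119/4, M_3 = -863/14, M_4 = 2207/28.
On [3, 4], S'(x) = b_3 + 2c_3·(x - 3) + 3d_3·(x - 3)² with b_3 = Δ_3 - h_3(2M_3 + M_4)/6 = -369/56, c_3 = M_3/2 = -863/28, d_3 = (M_4 - M_3)/(6h_3) = 1311/56. So S'(3) = -369/56.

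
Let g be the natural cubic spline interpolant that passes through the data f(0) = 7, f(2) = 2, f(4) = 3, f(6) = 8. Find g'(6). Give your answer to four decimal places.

2.8333

Write σ_i for g''(x_i). With h_i = 2, 2, 2 and divided differences Δ_i = -5/2, 1/2, 5/2, the continuity of g' gives the tridiagonal system
  2·σ_0 + 8·σ_1 + 2·σ_2 = 6(Δ_1 - Δ_0) = 18
  2·σ_1 + 8·σ_2 + 2·σ_3 = 6(Δ_2 - Δ_1) = 12
Natural end conditions: σ_0 = σ_3 = 0.
Solving the tridiagonal system: σ_0 = 0, σ_1 = 2, σ_2 = 1, σ_3 = 0.
On [4, 6], g'(x) = b_2 + 2c_2·(x - 4) + 3d_2·(x - 4)² with b_2 = Δ_2 - h_2(2σ_2 + σ_3)/6 = 11/6, c_2 = σ_2/2 = 1/2, d_2 = (σ_3 - σ_2)/(6h_2) = -1/12. So g'(6) = 17/6.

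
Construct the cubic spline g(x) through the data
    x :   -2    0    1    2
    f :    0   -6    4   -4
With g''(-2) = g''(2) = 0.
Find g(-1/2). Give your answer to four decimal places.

-8.4946

Put σ_i = g'' at the i-th knot. Here h = (2, 1, 1) and Δ = (-3, 10, -8), so the interior equations h_(i-1)·σ_(i-1) + 2(h_(i-1)+h_i)·σ_i + h_i·σ_(i+1) = 6(Δ_i − Δ_(i-1)) read
  2·σ_0 + 6·σ_1 + 1·σ_2 = 6(Δ_1 - Δ_0) = 78
  1·σ_1 + 4·σ_2 + 1·σ_3 = 6(Δ_2 - Δ_1) = -108
Natural end conditions: σ_0 = σ_3 = 0.
Forward elimination and back-substitution give σ_0 = 0, σ_1 = 420/23, σ_2 = -726/23, σ_3 = 0.
On [-2, 0], g(x) = 0 - 209/23·(x + 2) + 0·(x + 2)² + 35/23·(x + 2)³.
With (x + 2) = 3/2: g(-1/2) = -1563/184.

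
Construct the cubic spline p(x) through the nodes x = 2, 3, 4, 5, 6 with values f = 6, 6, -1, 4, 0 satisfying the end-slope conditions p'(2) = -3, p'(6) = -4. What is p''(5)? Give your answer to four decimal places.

-23.9286

Write σ_i for p''(x_i). With h_i = 1, 1, 1, 1 and divided differences Δ_i = 0, -7, 5, -4, the continuity of p' gives the tridiagonal system
  1·σ_0 + 4·σ_1 + 1·σ_2 = 6(Δ_1 - Δ_0) = -42
  1·σ_1 + 4·σ_2 + 1·σ_3 = 6(Δ_2 - Δ_1) = 72
  1·σ_2 + 4·σ_3 + 1·σ_4 = 6(Δ_3 - Δ_2) = -54
Clamped end conditions give two more equations: 2h_0·σ_0 + h_0·σ_1 = 6(Δ_0 - p'(2)) = 18 and h_3·σ_3 + 2h_3·σ_4 = 6(p'(6) - Δ_3) = 0.
Hence σ_0 = 575/28, σ_1 = -323/14, σ_2 = 119/4, σ_3 = -335/14, σ_4 = 335/28.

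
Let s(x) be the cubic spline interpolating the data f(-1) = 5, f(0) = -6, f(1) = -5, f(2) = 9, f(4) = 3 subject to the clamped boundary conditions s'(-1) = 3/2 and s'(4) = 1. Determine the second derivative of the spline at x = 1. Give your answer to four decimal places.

Let M_i = s''(x_i). Step sizes h_i = 1, 1, 1, 2; slopes of the chords Δ_i = (y_(i+1) - y_i)/h_i = -11, 1, 14, -3.
  1·M_0 + 4·M_1 + 1·M_2 = 6(Δ_1 - Δ_0) = 72
  1·M_1 + 4·M_2 + 1·M_3 = 6(Δ_2 - Δ_1) = 78
  1·M_2 + 6·M_3 + 2·M_4 = 6(Δ_3 - Δ_2) = -102
Clamped end conditions give two more equations: 2h_0·M_0 + h_0·M_1 = 6(Δ_0 - s'(-1)) = -75 and h_3·M_3 + 2h_3·M_4 = 6(s'(4) - Δ_3) = 24.
Solving the tridiagonal system: M_0 = -2063/41, M_1 = 1051/41, M_2 = 811/41, M_3 = -1097/41, M_4 = 1589/82.

19.7805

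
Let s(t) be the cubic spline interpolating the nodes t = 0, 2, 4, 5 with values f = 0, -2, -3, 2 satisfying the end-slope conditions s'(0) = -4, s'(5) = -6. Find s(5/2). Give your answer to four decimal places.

Put M_i = s'' at the i-th knot. Here h = (2, 2, 1) and Δ = (-1, -1/2, 5), so the interior equations h_(i-1)·M_(i-1) + 2(h_(i-1)+h_i)·M_i + h_i·M_(i+1) = 6(Δ_i − Δ_(i-1)) read
  2·M_0 + 8·M_1 + 2·M_2 = 6(Δ_1 - Δ_0) = 3
  2·M_1 + 6·M_2 + 1·M_3 = 6(Δ_2 - Δ_1) = 33
Clamped end conditions give two more equations: 2h_0·M_0 + h_0·M_1 = 6(Δ_0 - s'(0)) = 18 and h_2·M_2 + 2h_2·M_3 = 6(s'(5) - Δ_2) = -66.
Hence M_0 = 317/46, M_1 = -110/23, M_2 = 316/23, M_3 = -917/23.
On [2, 4], s(t) = -2 - 87/46·(t - 2) - 55/23·(t - 2)² + 71/46·(t - 2)³.
With (t - 2) = 1/2: s(5/2) = -1233/368.

-3.3505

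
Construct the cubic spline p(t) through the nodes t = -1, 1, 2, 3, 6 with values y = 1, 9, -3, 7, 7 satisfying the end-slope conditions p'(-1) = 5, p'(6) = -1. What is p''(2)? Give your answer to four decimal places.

43.7089

Let M_i = p''(x_i). Step sizes h_i = 2, 1, 1, 3; slopes of the chords Δ_i = (y_(i+1) - y_i)/h_i = 4, -12, 10, 0.
  2·M_0 + 6·M_1 + 1·M_2 = 6(Δ_1 - Δ_0) = -96
  1·M_1 + 4·M_2 + 1·M_3 = 6(Δ_2 - Δ_1) = 132
  1·M_2 + 8·M_3 + 3·M_4 = 6(Δ_3 - Δ_2) = -60
Clamped end conditions give two more equations: 2h_0·M_0 + h_0·M_1 = 6(Δ_0 - p'(-1)) = -6 and h_3·M_3 + 2h_3·M_4 = 6(p'(6) - Δ_3) = -6.
Solving: M_0 = 1923/158, M_1 = -2160/79, M_2 = 3453/79, M_3 = -1224/79, M_4 = 533/79.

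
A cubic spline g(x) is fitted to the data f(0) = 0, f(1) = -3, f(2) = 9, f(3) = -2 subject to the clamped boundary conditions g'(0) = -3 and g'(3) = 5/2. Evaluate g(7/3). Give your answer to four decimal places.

5.6864

Write m_i for g''(x_i). With h_i = 1, 1, 1 and divided differences Δ_i = -3, 12, -11, the continuity of g' gives the tridiagonal system
  1·m_0 + 4·m_1 + 1·m_2 = 6(Δ_1 - Δ_0) = 90
  1·m_1 + 4·m_2 + 1·m_3 = 6(Δ_2 - Δ_1) = -138
Clamped end conditions give two more equations: 2h_0·m_0 + h_0·m_1 = 6(Δ_0 - g'(0)) = 0 and h_2·m_2 + 2h_2·m_3 = 6(g'(3) - Δ_2) = 81.
Solving: m_0 = -329/15, m_1 = 658/15, m_2 = -953/15, m_3 = 1084/15.
On [2, 3], g(x) = 9 - 28/15·(x - 2) - 953/30·(x - 2)² + 679/30·(x - 2)³.
With (x - 2) = 1/3: g(7/3) = 2303/405.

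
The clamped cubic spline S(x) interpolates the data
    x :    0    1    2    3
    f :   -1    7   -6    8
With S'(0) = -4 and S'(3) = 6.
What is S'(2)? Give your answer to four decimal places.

-0.0667

Let M_i = S''(x_i). Step sizes h_i = 1, 1, 1; slopes of the chords Δ_i = (y_(i+1) - y_i)/h_i = 8, -13, 14.
  1·M_0 + 4·M_1 + 1·M_2 = 6(Δ_1 - Δ_0) = -126
  1·M_1 + 4·M_2 + 1·M_3 = 6(Δ_2 - Δ_1) = 162
Clamped end conditions give two more equations: 2h_0·M_0 + h_0·M_1 = 6(Δ_0 - S'(0)) = 72 and h_2·M_2 + 2h_2·M_3 = 6(S'(3) - Δ_2) = -48.
Solving the tridiagonal system: M_0 = 1042/15, M_1 = -1004/15, M_2 = 1084/15, M_3 = -902/15.
On [2, 3], S'(x) = b_2 + 2c_2·(x - 2) + 3d_2·(x - 2)² with b_2 = Δ_2 - h_2(2M_2 + M_3)/6 = -1/15, c_2 = M_2/2 = 542/15, d_2 = (M_3 - M_2)/(6h_2) = -331/15. So S'(2) = -1/15.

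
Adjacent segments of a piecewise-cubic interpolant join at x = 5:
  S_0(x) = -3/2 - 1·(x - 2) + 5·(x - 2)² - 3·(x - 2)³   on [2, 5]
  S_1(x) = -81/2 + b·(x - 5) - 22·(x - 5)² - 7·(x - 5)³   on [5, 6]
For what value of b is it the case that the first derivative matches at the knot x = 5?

-52

S_0'(x) = -1 + 10·(x - 2) - 9·(x - 2)², so S_0'(5) = -52. On the right, S_1'(5) = b, so b = -52.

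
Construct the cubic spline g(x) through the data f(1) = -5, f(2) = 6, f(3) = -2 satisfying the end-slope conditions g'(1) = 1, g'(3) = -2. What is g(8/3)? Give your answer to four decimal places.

Write m_i for g''(x_i). With h_i = 1, 1 and divided differences Δ_i = 11, -8, the continuity of g' gives the tridiagonal system
  1·m_0 + 4·m_1 + 1·m_2 = 6(Δ_1 - Δ_0) = -114
Clamped end conditions give two more equations: 2h_0·m_0 + h_0·m_1 = 6(Δ_0 - g'(1)) = 60 and h_1·m_1 + 2h_1·m_2 = 6(g'(3) - Δ_1) = 36.
Hence m_0 = 57, m_1 = -54, m_2 = 45.
On [2, 3], g(x) = 6 + 5/2·(x - 2) - 27·(x - 2)² + 33/2·(x - 2)³.
With (x - 2) = 2/3: g(8/3) = 5/9.

0.5556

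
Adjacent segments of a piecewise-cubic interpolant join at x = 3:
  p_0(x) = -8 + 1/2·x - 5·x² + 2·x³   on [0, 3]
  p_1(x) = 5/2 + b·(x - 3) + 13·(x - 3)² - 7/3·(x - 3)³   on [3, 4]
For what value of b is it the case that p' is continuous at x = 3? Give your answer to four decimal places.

24.5000

p_0'(x) = 1/2 - 10·x + 6·x², so p_0'(3) = 49/2. On the right, p_1'(3) = b, so b = 49/2.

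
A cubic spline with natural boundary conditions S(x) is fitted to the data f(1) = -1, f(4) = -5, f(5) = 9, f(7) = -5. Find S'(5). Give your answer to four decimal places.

8.6028

Write M_i for S''(x_i). With h_i = 3, 1, 2 and divided differences Δ_i = -4/3, 14, -7, the continuity of S' gives the tridiagonal system
  3·M_0 + 8·M_1 + 1·M_2 = 6(Δ_1 - Δ_0) = 92
  1·M_1 + 6·M_2 + 2·M_3 = 6(Δ_2 - Δ_1) = -126
Natural end conditions: M_0 = M_3 = 0.
Forward elimination and back-substitution give M_0 = 0, M_1 = 678/47, M_2 = -1100/47, M_3 = 0.
On [5, 7], S'(x) = b_2 + 2c_2·(x - 5) + 3d_2·(x - 5)² with b_2 = Δ_2 - h_2(2M_2 + M_3)/6 = 1213/141, c_2 = M_2/2 = -550/47, d_2 = (M_3 - M_2)/(6h_2) = 275/141. So S'(5) = 1213/141.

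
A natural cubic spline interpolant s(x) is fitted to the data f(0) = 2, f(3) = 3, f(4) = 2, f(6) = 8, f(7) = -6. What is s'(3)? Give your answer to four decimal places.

-2.0827

With m_i denoting the second derivative at x_i, h_i = 3, 1, 2, 1, and Δ_i = (y_(i+1) − y_i)/h_i = 1/3, -1, 3, -14:
  3·m_0 + 8·m_1 + 1·m_2 = 6(Δ_1 - Δ_0) = -8
  1·m_1 + 6·m_2 + 2·m_3 = 6(Δ_2 - Δ_1) = 24
  2·m_2 + 6·m_3 + 1·m_4 = 6(Δ_3 - Δ_2) = -102
Natural end conditions: m_0 = m_4 = 0.
Solving: m_0 = 0, m_1 = -302/125, m_2 = 1416/125, m_3 = -2597/125, m_4 = 0.
On [3, 4], s'(x) = b_1 + 2c_1·(x - 3) + 3d_1·(x - 3)² with b_1 = Δ_1 - h_1(2m_1 + m_2)/6 = -781/375, c_1 = m_1/2 = -151/125, d_1 = (m_2 - m_1)/(6h_1) = 859/375. So s'(3) = -781/375.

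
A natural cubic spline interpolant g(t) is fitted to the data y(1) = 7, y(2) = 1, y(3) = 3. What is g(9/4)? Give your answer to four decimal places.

With M_i denoting the second derivative at x_i, h_i = 1, 1, and Δ_i = (y_(i+1) − y_i)/h_i = -6, 2:
  1·M_0 + 4·M_1 + 1·M_2 = 6(Δ_1 - Δ_0) = 48
Natural end conditions: M_0 = M_2 = 0.
Hence M_0 = 0, M_1 = 12, M_2 = 0.
On [2, 3], g(t) = 1 - 2·(t - 2) + 6·(t - 2)² - 2·(t - 2)³.
With (t - 2) = 1/4: g(9/4) = 27/32.

0.8438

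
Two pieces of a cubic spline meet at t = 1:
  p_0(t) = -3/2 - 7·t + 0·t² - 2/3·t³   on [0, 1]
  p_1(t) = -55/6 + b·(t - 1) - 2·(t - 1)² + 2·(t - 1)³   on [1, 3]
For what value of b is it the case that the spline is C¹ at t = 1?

-9

p_0'(t) = -7 + 0·t - 2·t², so p_0'(1) = -9. On the right, p_1'(1) = b, so b = -9.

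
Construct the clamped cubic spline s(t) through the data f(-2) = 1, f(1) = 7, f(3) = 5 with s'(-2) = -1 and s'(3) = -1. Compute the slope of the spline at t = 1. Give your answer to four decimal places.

0.8000

Let m_i = s''(x_i). Step sizes h_i = 3, 2; slopes of the chords Δ_i = (y_(i+1) - y_i)/h_i = 2, -1.
  3·m_0 + 10·m_1 + 2·m_2 = 6(Δ_1 - Δ_0) = -18
Clamped end conditions give two more equations: 2h_0·m_0 + h_0·m_1 = 6(Δ_0 - s'(-2)) = 18 and h_1·m_1 + 2h_1·m_2 = 6(s'(3) - Δ_1) = 0.
Solving the tridiagonal system: m_0 = 24/5, m_1 = -18/5, m_2 = 9/5.
On [1, 3], s'(t) = b_1 + 2c_1·(t - 1) + 3d_1·(t - 1)² with b_1 = Δ_1 - h_1(2m_1 + m_2)/6 = 4/5, c_1 = m_1/2 = -9/5, d_1 = (m_2 - m_1)/(6h_1) = 9/20. So s'(1) = 4/5.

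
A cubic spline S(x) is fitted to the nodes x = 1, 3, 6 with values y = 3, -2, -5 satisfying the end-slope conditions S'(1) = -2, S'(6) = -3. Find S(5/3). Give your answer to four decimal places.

1.3556

Put M_i = S'' at the i-th knot. Here h = (2, 3) and Δ = (-5/2, -1), so the interior equations h_(i-1)·M_(i-1) + 2(h_(i-1)+h_i)·M_i + h_i·M_(i+1) = 6(Δ_i − Δ_(i-1)) read
  2·M_0 + 10·M_1 + 3·M_2 = 6(Δ_1 - Δ_0) = 9
Clamped end conditions give two more equations: 2h_0·M_0 + h_0·M_1 = 6(Δ_0 - S'(1)) = -3 and h_1·M_1 + 2h_1·M_2 = 6(S'(6) - Δ_1) = -12.
Solving the tridiagonal system: M_0 = -37/20, M_1 = 11/5, M_2 = -31/10.
On [1, 3], S(x) = 3 - 2·(x - 1) - 37/40·(x - 1)² + 27/80·(x - 1)³.
With (x - 1) = 2/3: S(5/3) = 61/45.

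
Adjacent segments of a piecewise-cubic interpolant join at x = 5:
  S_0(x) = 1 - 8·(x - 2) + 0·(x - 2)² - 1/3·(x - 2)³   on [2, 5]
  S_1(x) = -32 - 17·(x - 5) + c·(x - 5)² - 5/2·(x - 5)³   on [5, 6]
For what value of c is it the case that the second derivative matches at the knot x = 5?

S_0''(x) = 0 - 2·(x - 2), so S_0''(5) = -6. On the right, S_1''(5) = 2c, so c = -3.

-3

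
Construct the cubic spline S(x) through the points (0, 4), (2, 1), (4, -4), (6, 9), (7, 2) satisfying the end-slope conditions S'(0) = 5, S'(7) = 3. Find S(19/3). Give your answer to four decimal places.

6.1146

With M_i denoting the second derivative at x_i, h_i = 2, 2, 2, 1, and Δ_i = (y_(i+1) − y_i)/h_i = -3/2, -5/2, 13/2, -7:
  2·M_0 + 8·M_1 + 2·M_2 = 6(Δ_1 - Δ_0) = -6
  2·M_1 + 8·M_2 + 2·M_3 = 6(Δ_2 - Δ_1) = 54
  2·M_2 + 6·M_3 + 1·M_4 = 6(Δ_3 - Δ_2) = -81
Clamped end conditions give two more equations: 2h_0·M_0 + h_0·M_1 = 6(Δ_0 - S'(0)) = -39 and h_3·M_3 + 2h_3·M_4 = 6(S'(7) - Δ_3) = 60.
Solving: M_0 = -1511/172, M_1 = -83/43, M_2 = 2323/172, M_3 = -1079/43, M_4 = 3659/86.
On [6, 7], S(x) = 9 - 985/172·(x - 6) - 1079/86·(x - 6)² + 1939/172·(x - 6)³.
With (x - 6) = 1/3: S(19/3) = 7099/1161.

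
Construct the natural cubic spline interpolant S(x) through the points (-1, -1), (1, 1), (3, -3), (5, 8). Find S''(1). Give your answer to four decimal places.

Let M_i = S''(x_i). Step sizes h_i = 2, 2, 2; slopes of the chords Δ_i = (y_(i+1) - y_i)/h_i = 1, -2, 11/2.
  2·M_0 + 8·M_1 + 2·M_2 = 6(Δ_1 - Δ_0) = -18
  2·M_1 + 8·M_2 + 2·M_3 = 6(Δ_2 - Δ_1) = 45
Natural end conditions: M_0 = M_3 = 0.
Solving the tridiagonal system: M_0 = 0, M_1 = -39/10, M_2 = 33/5, M_3 = 0.

-3.9000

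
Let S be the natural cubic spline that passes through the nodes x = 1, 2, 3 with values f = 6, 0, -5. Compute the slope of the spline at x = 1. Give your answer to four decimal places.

-6.2500

Let m_i = S''(x_i). Step sizes h_i = 1, 1; slopes of the chords Δ_i = (y_(i+1) - y_i)/h_i = -6, -5.
  1·m_0 + 4·m_1 + 1·m_2 = 6(Δ_1 - Δ_0) = 6
Natural end conditions: m_0 = m_2 = 0.
Solving: m_0 = 0, m_1 = 3/2, m_2 = 0.
On [1, 2], S'(x) = b_0 + 2c_0·(x - 1) + 3d_0·(x - 1)² with b_0 = Δ_0 - h_0(2m_0 + m_1)/6 = -25/4, c_0 = m_0/2 = 0, d_0 = (m_1 - m_0)/(6h_0) = 1/4. So S'(1) = -25/4.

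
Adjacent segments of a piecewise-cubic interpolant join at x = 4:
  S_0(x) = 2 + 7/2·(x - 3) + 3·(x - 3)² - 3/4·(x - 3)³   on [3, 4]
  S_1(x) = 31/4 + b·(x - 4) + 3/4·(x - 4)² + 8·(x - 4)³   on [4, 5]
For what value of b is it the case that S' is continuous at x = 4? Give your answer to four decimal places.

7.2500

S_0'(x) = 7/2 + 6·(x - 3) - 9/4·(x - 3)², so S_0'(4) = 29/4. On the right, S_1'(4) = b, so b = 29/4.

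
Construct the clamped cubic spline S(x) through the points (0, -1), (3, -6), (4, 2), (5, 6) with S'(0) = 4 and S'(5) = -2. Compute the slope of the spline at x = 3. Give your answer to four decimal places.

With M_i denoting the second derivative at x_i, h_i = 3, 1, 1, and Δ_i = (y_(i+1) − y_i)/h_i = -5/3, 8, 4:
  3·M_0 + 8·M_1 + 1·M_2 = 6(Δ_1 - Δ_0) = 58
  1·M_1 + 4·M_2 + 1·M_3 = 6(Δ_2 - Δ_1) = -24
Clamped end conditions give two more equations: 2h_0·M_0 + h_0·M_1 = 6(Δ_0 - S'(0)) = -34 and h_2·M_2 + 2h_2·M_3 = 6(S'(5) - Δ_2) = -36.
Hence M_0 = -1030/87, M_1 = 358/29, M_2 = -152/29, M_3 = -446/29.
On [3, 4], S'(x) = b_1 + 2c_1·(x - 3) + 3d_1·(x - 3)² with b_1 = Δ_1 - h_1(2M_1 + M_2)/6 = 138/29, c_1 = M_1/2 = 179/29, d_1 = (M_2 - M_1)/(6h_1) = -85/29. So S'(3) = 138/29.

4.7586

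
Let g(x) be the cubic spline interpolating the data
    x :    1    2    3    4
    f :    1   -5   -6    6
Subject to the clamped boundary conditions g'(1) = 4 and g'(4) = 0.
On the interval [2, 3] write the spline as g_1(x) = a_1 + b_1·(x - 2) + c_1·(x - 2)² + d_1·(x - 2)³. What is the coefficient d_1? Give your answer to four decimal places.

3.6000

Let M_i = g''(x_i). Step sizes h_i = 1, 1, 1; slopes of the chords Δ_i = (y_(i+1) - y_i)/h_i = -6, -1, 12.
  1·M_0 + 4·M_1 + 1·M_2 = 6(Δ_1 - Δ_0) = 30
  1·M_1 + 4·M_2 + 1·M_3 = 6(Δ_2 - Δ_1) = 78
Clamped end conditions give two more equations: 2h_0·M_0 + h_0·M_1 = 6(Δ_0 - g'(1)) = -60 and h_2·M_2 + 2h_2·M_3 = 6(g'(4) - Δ_2) = -72.
Solving: M_0 = -514/15, M_1 = 128/15, M_2 = 452/15, M_3 = -766/15.
On [2, 3], with g_1(x) = a_1 + b_1·(x - 2) + c_1·(x - 2)² + d_1·(x - 2)³: c_1 = M_1/2 = 64/15, d_1 = (M_2 - M_1)/(6h_1) = 18/5, b_1 = Δ_1 - h_1(2M_1 + M_2)/6 = -133/15.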